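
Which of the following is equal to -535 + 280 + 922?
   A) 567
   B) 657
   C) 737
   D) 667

First: -535 + 280 = -255
Then: -255 + 922 = 667
D) 667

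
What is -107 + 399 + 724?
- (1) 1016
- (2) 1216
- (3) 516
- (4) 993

First: -107 + 399 = 292
Then: 292 + 724 = 1016
1) 1016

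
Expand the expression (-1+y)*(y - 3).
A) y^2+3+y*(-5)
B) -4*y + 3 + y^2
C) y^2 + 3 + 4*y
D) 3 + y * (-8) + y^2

Expanding (-1+y)*(y - 3):
= -4*y + 3 + y^2
B) -4*y + 3 + y^2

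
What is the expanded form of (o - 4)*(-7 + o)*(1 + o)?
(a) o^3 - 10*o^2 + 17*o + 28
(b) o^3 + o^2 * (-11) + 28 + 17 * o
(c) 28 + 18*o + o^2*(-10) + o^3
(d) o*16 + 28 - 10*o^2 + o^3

Expanding (o - 4)*(-7 + o)*(1 + o):
= o^3 - 10*o^2 + 17*o + 28
a) o^3 - 10*o^2 + 17*o + 28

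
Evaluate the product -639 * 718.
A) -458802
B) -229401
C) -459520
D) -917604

-639 * 718 = -458802
A) -458802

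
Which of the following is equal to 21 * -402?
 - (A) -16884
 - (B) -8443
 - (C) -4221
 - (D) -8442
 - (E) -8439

21 * -402 = -8442
D) -8442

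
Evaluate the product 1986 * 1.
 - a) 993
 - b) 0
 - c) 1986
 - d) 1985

1986 * 1 = 1986
c) 1986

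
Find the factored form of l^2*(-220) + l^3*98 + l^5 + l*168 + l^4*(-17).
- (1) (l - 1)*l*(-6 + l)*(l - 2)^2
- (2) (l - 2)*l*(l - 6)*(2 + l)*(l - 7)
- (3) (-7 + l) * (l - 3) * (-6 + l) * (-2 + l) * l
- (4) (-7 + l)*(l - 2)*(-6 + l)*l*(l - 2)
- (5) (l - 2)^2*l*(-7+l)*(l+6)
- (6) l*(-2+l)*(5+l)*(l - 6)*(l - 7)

We need to factor l^2*(-220) + l^3*98 + l^5 + l*168 + l^4*(-17).
The factored form is (-7 + l)*(l - 2)*(-6 + l)*l*(l - 2).
4) (-7 + l)*(l - 2)*(-6 + l)*l*(l - 2)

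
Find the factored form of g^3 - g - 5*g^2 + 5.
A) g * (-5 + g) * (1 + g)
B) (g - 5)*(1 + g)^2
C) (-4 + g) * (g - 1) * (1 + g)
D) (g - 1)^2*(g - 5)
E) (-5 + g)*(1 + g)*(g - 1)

We need to factor g^3 - g - 5*g^2 + 5.
The factored form is (-5 + g)*(1 + g)*(g - 1).
E) (-5 + g)*(1 + g)*(g - 1)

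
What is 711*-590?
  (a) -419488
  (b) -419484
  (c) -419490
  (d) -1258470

711 * -590 = -419490
c) -419490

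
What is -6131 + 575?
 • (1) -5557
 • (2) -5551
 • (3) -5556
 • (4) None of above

-6131 + 575 = -5556
3) -5556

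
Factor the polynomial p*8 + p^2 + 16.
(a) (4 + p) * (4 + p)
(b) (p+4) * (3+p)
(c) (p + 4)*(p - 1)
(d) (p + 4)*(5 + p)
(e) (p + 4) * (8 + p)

We need to factor p*8 + p^2 + 16.
The factored form is (4 + p) * (4 + p).
a) (4 + p) * (4 + p)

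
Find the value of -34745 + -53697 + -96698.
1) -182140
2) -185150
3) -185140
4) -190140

First: -34745 + -53697 = -88442
Then: -88442 + -96698 = -185140
3) -185140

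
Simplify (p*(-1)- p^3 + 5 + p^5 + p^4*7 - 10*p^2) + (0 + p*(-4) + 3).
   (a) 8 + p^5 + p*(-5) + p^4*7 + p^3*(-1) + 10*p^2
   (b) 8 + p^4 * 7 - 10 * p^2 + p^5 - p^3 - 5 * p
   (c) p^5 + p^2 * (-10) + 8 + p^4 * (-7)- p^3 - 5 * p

Adding the polynomials and combining like terms:
(p*(-1) - p^3 + 5 + p^5 + p^4*7 - 10*p^2) + (0 + p*(-4) + 3)
= 8 + p^4 * 7 - 10 * p^2 + p^5 - p^3 - 5 * p
b) 8 + p^4 * 7 - 10 * p^2 + p^5 - p^3 - 5 * p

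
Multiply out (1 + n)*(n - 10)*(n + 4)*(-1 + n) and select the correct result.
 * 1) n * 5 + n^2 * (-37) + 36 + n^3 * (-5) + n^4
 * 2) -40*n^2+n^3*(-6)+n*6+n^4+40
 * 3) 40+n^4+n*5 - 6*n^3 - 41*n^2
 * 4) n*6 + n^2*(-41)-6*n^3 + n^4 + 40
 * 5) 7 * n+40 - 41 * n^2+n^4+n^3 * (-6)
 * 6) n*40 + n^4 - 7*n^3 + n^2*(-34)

Expanding (1 + n)*(n - 10)*(n + 4)*(-1 + n):
= n*6 + n^2*(-41)-6*n^3 + n^4 + 40
4) n*6 + n^2*(-41)-6*n^3 + n^4 + 40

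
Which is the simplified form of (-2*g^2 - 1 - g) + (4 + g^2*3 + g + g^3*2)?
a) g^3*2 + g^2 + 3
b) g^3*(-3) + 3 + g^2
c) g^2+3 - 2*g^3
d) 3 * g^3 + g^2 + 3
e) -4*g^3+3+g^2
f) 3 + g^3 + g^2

Adding the polynomials and combining like terms:
(-2*g^2 - 1 - g) + (4 + g^2*3 + g + g^3*2)
= g^3*2 + g^2 + 3
a) g^3*2 + g^2 + 3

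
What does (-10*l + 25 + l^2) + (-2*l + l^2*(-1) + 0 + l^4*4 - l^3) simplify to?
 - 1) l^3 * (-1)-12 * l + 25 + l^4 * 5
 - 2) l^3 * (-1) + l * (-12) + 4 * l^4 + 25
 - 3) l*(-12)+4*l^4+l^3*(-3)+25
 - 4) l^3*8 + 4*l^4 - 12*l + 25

Adding the polynomials and combining like terms:
(-10*l + 25 + l^2) + (-2*l + l^2*(-1) + 0 + l^4*4 - l^3)
= l^3 * (-1) + l * (-12) + 4 * l^4 + 25
2) l^3 * (-1) + l * (-12) + 4 * l^4 + 25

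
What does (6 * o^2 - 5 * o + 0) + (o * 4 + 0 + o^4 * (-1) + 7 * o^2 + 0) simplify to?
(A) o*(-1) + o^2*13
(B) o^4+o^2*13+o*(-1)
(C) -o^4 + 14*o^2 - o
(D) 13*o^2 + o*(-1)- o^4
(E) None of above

Adding the polynomials and combining like terms:
(6*o^2 - 5*o + 0) + (o*4 + 0 + o^4*(-1) + 7*o^2 + 0)
= 13*o^2 + o*(-1)- o^4
D) 13*o^2 + o*(-1)- o^4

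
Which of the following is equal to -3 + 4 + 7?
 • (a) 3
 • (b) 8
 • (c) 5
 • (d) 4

First: -3 + 4 = 1
Then: 1 + 7 = 8
b) 8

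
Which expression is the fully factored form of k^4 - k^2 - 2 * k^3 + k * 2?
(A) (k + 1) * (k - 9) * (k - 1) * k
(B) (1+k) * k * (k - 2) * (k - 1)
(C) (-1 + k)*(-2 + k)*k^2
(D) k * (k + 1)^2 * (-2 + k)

We need to factor k^4 - k^2 - 2 * k^3 + k * 2.
The factored form is (1+k) * k * (k - 2) * (k - 1).
B) (1+k) * k * (k - 2) * (k - 1)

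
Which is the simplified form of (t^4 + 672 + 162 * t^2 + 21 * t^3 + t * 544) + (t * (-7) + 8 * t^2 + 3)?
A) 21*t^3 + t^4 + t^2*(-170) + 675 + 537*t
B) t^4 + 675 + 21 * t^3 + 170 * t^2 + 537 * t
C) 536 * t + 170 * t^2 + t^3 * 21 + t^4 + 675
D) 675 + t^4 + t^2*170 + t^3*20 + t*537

Adding the polynomials and combining like terms:
(t^4 + 672 + 162*t^2 + 21*t^3 + t*544) + (t*(-7) + 8*t^2 + 3)
= t^4 + 675 + 21 * t^3 + 170 * t^2 + 537 * t
B) t^4 + 675 + 21 * t^3 + 170 * t^2 + 537 * t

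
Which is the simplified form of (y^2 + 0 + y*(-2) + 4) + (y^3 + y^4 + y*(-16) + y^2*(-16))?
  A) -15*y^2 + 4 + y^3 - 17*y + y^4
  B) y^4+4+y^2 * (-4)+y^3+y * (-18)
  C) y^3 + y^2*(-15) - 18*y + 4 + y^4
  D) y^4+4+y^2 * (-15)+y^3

Adding the polynomials and combining like terms:
(y^2 + 0 + y*(-2) + 4) + (y^3 + y^4 + y*(-16) + y^2*(-16))
= y^3 + y^2*(-15) - 18*y + 4 + y^4
C) y^3 + y^2*(-15) - 18*y + 4 + y^4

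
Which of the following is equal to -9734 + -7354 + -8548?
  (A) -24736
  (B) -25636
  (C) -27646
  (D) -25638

First: -9734 + -7354 = -17088
Then: -17088 + -8548 = -25636
B) -25636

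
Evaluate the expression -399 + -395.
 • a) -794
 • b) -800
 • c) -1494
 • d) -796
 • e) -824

-399 + -395 = -794
a) -794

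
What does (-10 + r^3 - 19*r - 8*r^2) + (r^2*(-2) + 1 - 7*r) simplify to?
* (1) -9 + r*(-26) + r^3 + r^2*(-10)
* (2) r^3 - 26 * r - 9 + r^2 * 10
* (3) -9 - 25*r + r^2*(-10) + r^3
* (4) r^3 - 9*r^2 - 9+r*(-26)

Adding the polynomials and combining like terms:
(-10 + r^3 - 19*r - 8*r^2) + (r^2*(-2) + 1 - 7*r)
= -9 + r*(-26) + r^3 + r^2*(-10)
1) -9 + r*(-26) + r^3 + r^2*(-10)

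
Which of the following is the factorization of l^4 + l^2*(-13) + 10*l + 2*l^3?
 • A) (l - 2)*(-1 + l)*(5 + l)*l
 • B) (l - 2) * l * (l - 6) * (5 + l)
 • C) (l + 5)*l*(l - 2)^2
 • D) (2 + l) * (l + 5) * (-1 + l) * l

We need to factor l^4 + l^2*(-13) + 10*l + 2*l^3.
The factored form is (l - 2)*(-1 + l)*(5 + l)*l.
A) (l - 2)*(-1 + l)*(5 + l)*l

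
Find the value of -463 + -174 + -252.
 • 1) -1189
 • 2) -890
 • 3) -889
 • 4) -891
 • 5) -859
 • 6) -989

First: -463 + -174 = -637
Then: -637 + -252 = -889
3) -889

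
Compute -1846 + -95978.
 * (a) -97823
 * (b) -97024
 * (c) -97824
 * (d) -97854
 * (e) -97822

-1846 + -95978 = -97824
c) -97824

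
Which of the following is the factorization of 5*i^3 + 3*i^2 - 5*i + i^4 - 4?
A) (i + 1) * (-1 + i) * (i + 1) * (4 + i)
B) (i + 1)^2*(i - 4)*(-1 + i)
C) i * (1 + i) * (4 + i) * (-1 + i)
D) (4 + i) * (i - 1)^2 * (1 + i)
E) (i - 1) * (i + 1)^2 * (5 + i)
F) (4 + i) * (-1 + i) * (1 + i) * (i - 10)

We need to factor 5*i^3 + 3*i^2 - 5*i + i^4 - 4.
The factored form is (i + 1) * (-1 + i) * (i + 1) * (4 + i).
A) (i + 1) * (-1 + i) * (i + 1) * (4 + i)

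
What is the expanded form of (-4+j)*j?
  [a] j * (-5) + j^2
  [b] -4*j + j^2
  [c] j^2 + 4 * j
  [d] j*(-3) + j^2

Expanding (-4+j)*j:
= -4*j + j^2
b) -4*j + j^2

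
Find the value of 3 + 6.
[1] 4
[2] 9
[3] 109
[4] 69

3 + 6 = 9
2) 9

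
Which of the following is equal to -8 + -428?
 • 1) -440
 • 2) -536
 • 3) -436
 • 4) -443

-8 + -428 = -436
3) -436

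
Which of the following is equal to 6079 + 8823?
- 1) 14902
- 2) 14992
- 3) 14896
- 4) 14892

6079 + 8823 = 14902
1) 14902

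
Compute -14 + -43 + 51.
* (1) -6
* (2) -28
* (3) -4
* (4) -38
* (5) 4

First: -14 + -43 = -57
Then: -57 + 51 = -6
1) -6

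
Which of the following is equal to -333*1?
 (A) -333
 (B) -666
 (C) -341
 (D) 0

-333 * 1 = -333
A) -333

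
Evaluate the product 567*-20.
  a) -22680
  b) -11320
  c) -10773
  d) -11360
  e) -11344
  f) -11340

567 * -20 = -11340
f) -11340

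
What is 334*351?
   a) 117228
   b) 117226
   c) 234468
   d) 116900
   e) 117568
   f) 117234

334 * 351 = 117234
f) 117234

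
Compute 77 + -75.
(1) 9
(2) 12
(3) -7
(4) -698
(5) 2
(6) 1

77 + -75 = 2
5) 2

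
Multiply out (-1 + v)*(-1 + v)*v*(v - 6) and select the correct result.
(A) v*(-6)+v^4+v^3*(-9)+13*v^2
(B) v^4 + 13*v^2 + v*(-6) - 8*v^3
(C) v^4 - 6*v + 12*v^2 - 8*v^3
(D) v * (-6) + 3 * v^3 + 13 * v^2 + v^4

Expanding (-1 + v)*(-1 + v)*v*(v - 6):
= v^4 + 13*v^2 + v*(-6) - 8*v^3
B) v^4 + 13*v^2 + v*(-6) - 8*v^3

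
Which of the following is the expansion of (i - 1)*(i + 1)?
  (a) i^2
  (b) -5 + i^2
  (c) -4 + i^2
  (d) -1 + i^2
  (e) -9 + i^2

Expanding (i - 1)*(i + 1):
= -1 + i^2
d) -1 + i^2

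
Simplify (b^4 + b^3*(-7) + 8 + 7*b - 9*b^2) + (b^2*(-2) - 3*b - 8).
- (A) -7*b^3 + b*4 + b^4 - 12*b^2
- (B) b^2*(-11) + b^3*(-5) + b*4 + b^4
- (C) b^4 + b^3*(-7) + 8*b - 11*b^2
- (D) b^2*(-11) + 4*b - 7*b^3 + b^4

Adding the polynomials and combining like terms:
(b^4 + b^3*(-7) + 8 + 7*b - 9*b^2) + (b^2*(-2) - 3*b - 8)
= b^2*(-11) + 4*b - 7*b^3 + b^4
D) b^2*(-11) + 4*b - 7*b^3 + b^4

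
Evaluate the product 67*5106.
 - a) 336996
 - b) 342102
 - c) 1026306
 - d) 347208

67 * 5106 = 342102
b) 342102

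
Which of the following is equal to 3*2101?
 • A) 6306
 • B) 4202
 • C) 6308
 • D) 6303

3 * 2101 = 6303
D) 6303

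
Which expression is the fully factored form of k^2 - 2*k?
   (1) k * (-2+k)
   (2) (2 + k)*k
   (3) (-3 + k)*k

We need to factor k^2 - 2*k.
The factored form is k * (-2+k).
1) k * (-2+k)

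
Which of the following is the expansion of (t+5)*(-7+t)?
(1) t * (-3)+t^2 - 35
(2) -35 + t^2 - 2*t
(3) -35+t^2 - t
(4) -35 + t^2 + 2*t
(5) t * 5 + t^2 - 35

Expanding (t+5)*(-7+t):
= -35 + t^2 - 2*t
2) -35 + t^2 - 2*t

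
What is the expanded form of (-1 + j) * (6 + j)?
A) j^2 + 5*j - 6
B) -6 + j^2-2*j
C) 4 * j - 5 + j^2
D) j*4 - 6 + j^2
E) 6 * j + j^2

Expanding (-1 + j) * (6 + j):
= j^2 + 5*j - 6
A) j^2 + 5*j - 6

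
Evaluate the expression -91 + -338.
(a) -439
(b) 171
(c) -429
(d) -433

-91 + -338 = -429
c) -429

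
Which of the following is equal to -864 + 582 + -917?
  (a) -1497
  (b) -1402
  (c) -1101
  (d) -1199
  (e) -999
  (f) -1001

First: -864 + 582 = -282
Then: -282 + -917 = -1199
d) -1199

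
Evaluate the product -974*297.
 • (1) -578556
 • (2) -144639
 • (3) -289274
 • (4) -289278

-974 * 297 = -289278
4) -289278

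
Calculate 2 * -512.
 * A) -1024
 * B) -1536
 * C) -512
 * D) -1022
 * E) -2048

2 * -512 = -1024
A) -1024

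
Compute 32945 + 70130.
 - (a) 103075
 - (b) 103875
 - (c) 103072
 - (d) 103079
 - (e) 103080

32945 + 70130 = 103075
a) 103075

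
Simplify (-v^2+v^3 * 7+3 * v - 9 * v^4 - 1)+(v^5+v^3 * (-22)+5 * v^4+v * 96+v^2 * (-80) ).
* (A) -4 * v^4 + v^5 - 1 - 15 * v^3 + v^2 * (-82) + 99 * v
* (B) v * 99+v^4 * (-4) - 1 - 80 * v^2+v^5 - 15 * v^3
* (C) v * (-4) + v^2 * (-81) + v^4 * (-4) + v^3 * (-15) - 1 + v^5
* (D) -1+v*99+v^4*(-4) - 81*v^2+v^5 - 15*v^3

Adding the polynomials and combining like terms:
(-v^2 + v^3*7 + 3*v - 9*v^4 - 1) + (v^5 + v^3*(-22) + 5*v^4 + v*96 + v^2*(-80))
= -1+v*99+v^4*(-4) - 81*v^2+v^5 - 15*v^3
D) -1+v*99+v^4*(-4) - 81*v^2+v^5 - 15*v^3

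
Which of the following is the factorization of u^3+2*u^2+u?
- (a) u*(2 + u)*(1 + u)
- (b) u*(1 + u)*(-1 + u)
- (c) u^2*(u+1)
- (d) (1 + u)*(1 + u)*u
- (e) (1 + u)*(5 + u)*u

We need to factor u^3+2*u^2+u.
The factored form is (1 + u)*(1 + u)*u.
d) (1 + u)*(1 + u)*u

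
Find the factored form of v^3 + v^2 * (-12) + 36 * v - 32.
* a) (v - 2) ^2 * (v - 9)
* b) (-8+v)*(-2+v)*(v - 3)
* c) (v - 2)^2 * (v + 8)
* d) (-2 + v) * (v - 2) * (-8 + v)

We need to factor v^3 + v^2 * (-12) + 36 * v - 32.
The factored form is (-2 + v) * (v - 2) * (-8 + v).
d) (-2 + v) * (v - 2) * (-8 + v)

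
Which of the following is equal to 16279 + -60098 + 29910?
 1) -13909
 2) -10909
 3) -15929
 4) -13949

First: 16279 + -60098 = -43819
Then: -43819 + 29910 = -13909
1) -13909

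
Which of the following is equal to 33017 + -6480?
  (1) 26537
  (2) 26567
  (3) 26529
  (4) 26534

33017 + -6480 = 26537
1) 26537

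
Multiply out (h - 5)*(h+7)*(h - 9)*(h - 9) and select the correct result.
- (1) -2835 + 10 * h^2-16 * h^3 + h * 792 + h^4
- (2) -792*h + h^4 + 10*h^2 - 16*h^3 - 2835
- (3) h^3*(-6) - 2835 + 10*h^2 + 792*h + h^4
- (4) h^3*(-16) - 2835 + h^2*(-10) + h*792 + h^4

Expanding (h - 5)*(h+7)*(h - 9)*(h - 9):
= -2835 + 10 * h^2-16 * h^3 + h * 792 + h^4
1) -2835 + 10 * h^2-16 * h^3 + h * 792 + h^4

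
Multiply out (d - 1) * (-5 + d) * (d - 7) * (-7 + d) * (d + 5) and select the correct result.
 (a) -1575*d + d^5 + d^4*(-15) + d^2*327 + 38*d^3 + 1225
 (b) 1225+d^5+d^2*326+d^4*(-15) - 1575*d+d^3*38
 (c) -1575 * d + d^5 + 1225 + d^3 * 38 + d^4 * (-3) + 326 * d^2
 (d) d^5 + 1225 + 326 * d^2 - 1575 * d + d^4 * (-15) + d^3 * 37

Expanding (d - 1) * (-5 + d) * (d - 7) * (-7 + d) * (d + 5):
= 1225+d^5+d^2*326+d^4*(-15) - 1575*d+d^3*38
b) 1225+d^5+d^2*326+d^4*(-15) - 1575*d+d^3*38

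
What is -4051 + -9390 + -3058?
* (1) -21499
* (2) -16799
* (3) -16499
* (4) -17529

First: -4051 + -9390 = -13441
Then: -13441 + -3058 = -16499
3) -16499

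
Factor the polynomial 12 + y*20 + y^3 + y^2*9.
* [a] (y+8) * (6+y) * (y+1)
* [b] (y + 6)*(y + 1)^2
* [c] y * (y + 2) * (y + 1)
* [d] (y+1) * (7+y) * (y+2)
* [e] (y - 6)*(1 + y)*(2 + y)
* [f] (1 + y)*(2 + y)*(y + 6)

We need to factor 12 + y*20 + y^3 + y^2*9.
The factored form is (1 + y)*(2 + y)*(y + 6).
f) (1 + y)*(2 + y)*(y + 6)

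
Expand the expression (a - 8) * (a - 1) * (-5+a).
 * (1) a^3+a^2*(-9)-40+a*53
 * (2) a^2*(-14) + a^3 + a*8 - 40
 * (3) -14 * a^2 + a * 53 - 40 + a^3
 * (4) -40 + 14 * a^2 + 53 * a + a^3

Expanding (a - 8) * (a - 1) * (-5+a):
= -14 * a^2 + a * 53 - 40 + a^3
3) -14 * a^2 + a * 53 - 40 + a^3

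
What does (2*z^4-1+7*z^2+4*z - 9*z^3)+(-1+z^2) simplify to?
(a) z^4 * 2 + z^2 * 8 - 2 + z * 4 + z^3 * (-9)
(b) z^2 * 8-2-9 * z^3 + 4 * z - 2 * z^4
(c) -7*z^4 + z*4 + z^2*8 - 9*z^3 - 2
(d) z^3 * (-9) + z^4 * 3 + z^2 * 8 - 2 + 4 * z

Adding the polynomials and combining like terms:
(2*z^4 - 1 + 7*z^2 + 4*z - 9*z^3) + (-1 + z^2)
= z^4 * 2 + z^2 * 8 - 2 + z * 4 + z^3 * (-9)
a) z^4 * 2 + z^2 * 8 - 2 + z * 4 + z^3 * (-9)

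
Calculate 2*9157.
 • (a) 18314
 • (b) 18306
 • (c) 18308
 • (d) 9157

2 * 9157 = 18314
a) 18314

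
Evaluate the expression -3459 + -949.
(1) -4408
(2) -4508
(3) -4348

-3459 + -949 = -4408
1) -4408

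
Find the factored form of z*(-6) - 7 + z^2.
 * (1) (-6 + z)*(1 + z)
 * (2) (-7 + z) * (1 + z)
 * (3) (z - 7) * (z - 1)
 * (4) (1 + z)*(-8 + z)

We need to factor z*(-6) - 7 + z^2.
The factored form is (-7 + z) * (1 + z).
2) (-7 + z) * (1 + z)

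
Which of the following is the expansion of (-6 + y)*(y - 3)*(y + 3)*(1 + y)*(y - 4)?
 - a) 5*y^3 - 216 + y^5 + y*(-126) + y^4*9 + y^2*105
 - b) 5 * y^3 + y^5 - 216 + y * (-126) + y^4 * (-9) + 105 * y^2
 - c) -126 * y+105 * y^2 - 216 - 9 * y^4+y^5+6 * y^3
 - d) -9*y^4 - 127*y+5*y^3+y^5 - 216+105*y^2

Expanding (-6 + y)*(y - 3)*(y + 3)*(1 + y)*(y - 4):
= 5 * y^3 + y^5 - 216 + y * (-126) + y^4 * (-9) + 105 * y^2
b) 5 * y^3 + y^5 - 216 + y * (-126) + y^4 * (-9) + 105 * y^2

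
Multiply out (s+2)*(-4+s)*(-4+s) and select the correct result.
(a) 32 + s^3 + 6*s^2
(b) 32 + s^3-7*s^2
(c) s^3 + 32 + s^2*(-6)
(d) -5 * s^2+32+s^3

Expanding (s+2)*(-4+s)*(-4+s):
= s^3 + 32 + s^2*(-6)
c) s^3 + 32 + s^2*(-6)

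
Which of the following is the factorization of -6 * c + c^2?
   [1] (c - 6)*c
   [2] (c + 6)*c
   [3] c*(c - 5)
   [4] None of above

We need to factor -6 * c + c^2.
The factored form is (c - 6)*c.
1) (c - 6)*c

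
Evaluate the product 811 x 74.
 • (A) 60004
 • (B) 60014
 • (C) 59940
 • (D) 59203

811 * 74 = 60014
B) 60014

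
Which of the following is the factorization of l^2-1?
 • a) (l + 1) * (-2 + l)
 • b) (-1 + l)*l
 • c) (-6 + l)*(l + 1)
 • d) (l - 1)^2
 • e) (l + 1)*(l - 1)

We need to factor l^2-1.
The factored form is (l + 1)*(l - 1).
e) (l + 1)*(l - 1)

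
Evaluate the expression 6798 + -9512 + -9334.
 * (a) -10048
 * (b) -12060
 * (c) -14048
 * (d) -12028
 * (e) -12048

First: 6798 + -9512 = -2714
Then: -2714 + -9334 = -12048
e) -12048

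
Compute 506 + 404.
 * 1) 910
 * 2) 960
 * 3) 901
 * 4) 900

506 + 404 = 910
1) 910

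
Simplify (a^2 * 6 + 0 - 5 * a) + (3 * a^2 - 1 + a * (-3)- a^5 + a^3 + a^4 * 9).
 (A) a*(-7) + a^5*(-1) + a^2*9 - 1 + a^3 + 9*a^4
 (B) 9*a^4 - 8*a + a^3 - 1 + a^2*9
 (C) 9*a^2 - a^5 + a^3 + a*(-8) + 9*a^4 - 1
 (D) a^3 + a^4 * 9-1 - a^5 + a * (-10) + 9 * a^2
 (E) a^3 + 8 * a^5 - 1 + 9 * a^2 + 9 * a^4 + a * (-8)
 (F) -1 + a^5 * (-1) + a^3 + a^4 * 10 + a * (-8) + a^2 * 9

Adding the polynomials and combining like terms:
(a^2*6 + 0 - 5*a) + (3*a^2 - 1 + a*(-3) - a^5 + a^3 + a^4*9)
= 9*a^2 - a^5 + a^3 + a*(-8) + 9*a^4 - 1
C) 9*a^2 - a^5 + a^3 + a*(-8) + 9*a^4 - 1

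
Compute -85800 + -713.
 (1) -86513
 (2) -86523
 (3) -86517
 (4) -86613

-85800 + -713 = -86513
1) -86513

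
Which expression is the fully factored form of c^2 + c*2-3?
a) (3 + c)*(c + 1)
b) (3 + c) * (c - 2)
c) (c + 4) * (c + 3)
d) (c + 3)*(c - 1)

We need to factor c^2 + c*2-3.
The factored form is (c + 3)*(c - 1).
d) (c + 3)*(c - 1)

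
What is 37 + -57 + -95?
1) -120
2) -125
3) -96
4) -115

First: 37 + -57 = -20
Then: -20 + -95 = -115
4) -115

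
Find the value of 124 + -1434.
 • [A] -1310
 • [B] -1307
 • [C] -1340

124 + -1434 = -1310
A) -1310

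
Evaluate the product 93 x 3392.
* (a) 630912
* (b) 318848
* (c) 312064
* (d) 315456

93 * 3392 = 315456
d) 315456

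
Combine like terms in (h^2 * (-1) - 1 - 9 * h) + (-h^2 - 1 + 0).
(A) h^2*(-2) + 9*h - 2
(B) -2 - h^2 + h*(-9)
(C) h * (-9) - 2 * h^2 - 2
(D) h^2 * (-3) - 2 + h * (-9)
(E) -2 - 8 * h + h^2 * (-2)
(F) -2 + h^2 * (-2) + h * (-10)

Adding the polynomials and combining like terms:
(h^2*(-1) - 1 - 9*h) + (-h^2 - 1 + 0)
= h * (-9) - 2 * h^2 - 2
C) h * (-9) - 2 * h^2 - 2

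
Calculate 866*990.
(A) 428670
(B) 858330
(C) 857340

866 * 990 = 857340
C) 857340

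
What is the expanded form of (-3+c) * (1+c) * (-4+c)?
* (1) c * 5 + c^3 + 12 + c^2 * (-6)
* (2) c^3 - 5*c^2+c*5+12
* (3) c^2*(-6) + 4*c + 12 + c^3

Expanding (-3+c) * (1+c) * (-4+c):
= c * 5 + c^3 + 12 + c^2 * (-6)
1) c * 5 + c^3 + 12 + c^2 * (-6)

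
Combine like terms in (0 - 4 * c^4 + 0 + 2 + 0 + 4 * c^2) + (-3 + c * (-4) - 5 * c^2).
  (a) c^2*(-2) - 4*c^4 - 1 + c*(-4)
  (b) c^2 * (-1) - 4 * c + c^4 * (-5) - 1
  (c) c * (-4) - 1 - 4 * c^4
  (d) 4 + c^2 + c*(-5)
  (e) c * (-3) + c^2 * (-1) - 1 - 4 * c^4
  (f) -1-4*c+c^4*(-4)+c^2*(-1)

Adding the polynomials and combining like terms:
(0 - 4*c^4 + 0 + 2 + 0 + 4*c^2) + (-3 + c*(-4) - 5*c^2)
= -1-4*c+c^4*(-4)+c^2*(-1)
f) -1-4*c+c^4*(-4)+c^2*(-1)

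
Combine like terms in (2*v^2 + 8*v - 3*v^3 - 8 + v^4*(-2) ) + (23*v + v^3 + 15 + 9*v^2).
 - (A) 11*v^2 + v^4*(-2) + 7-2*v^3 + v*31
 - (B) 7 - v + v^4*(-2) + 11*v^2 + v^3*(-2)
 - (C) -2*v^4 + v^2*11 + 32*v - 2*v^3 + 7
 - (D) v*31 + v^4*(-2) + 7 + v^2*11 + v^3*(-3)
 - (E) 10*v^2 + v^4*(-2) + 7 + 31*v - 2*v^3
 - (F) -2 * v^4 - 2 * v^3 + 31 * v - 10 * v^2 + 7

Adding the polynomials and combining like terms:
(2*v^2 + 8*v - 3*v^3 - 8 + v^4*(-2)) + (23*v + v^3 + 15 + 9*v^2)
= 11*v^2 + v^4*(-2) + 7-2*v^3 + v*31
A) 11*v^2 + v^4*(-2) + 7-2*v^3 + v*31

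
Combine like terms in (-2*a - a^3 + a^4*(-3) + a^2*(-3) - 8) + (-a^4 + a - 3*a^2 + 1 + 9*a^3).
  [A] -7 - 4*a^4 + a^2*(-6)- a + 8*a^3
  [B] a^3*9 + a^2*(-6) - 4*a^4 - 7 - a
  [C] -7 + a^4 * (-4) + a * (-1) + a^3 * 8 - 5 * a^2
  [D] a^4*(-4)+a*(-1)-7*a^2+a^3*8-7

Adding the polynomials and combining like terms:
(-2*a - a^3 + a^4*(-3) + a^2*(-3) - 8) + (-a^4 + a - 3*a^2 + 1 + 9*a^3)
= -7 - 4*a^4 + a^2*(-6)- a + 8*a^3
A) -7 - 4*a^4 + a^2*(-6)- a + 8*a^3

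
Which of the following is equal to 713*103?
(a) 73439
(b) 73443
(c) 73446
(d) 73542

713 * 103 = 73439
a) 73439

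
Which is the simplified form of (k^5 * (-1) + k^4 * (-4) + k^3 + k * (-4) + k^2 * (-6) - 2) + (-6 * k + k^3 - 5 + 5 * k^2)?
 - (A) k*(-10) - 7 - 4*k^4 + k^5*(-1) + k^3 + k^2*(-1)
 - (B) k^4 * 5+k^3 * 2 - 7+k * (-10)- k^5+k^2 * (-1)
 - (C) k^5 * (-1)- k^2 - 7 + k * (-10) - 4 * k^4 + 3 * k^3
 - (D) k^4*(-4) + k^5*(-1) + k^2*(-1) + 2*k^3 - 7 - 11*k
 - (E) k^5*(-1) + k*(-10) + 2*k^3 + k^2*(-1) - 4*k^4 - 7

Adding the polynomials and combining like terms:
(k^5*(-1) + k^4*(-4) + k^3 + k*(-4) + k^2*(-6) - 2) + (-6*k + k^3 - 5 + 5*k^2)
= k^5*(-1) + k*(-10) + 2*k^3 + k^2*(-1) - 4*k^4 - 7
E) k^5*(-1) + k*(-10) + 2*k^3 + k^2*(-1) - 4*k^4 - 7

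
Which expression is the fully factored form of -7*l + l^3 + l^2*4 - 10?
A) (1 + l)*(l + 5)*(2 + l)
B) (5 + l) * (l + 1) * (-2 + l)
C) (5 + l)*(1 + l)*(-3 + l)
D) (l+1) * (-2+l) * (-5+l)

We need to factor -7*l + l^3 + l^2*4 - 10.
The factored form is (5 + l) * (l + 1) * (-2 + l).
B) (5 + l) * (l + 1) * (-2 + l)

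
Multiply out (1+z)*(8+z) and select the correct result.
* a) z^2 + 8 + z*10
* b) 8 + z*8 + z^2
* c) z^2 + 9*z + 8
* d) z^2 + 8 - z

Expanding (1+z)*(8+z):
= z^2 + 9*z + 8
c) z^2 + 9*z + 8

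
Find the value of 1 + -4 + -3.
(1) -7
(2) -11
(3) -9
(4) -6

First: 1 + -4 = -3
Then: -3 + -3 = -6
4) -6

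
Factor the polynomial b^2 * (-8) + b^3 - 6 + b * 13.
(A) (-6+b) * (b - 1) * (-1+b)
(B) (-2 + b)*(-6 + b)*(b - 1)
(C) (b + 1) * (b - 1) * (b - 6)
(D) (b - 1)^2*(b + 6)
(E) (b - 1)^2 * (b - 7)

We need to factor b^2 * (-8) + b^3 - 6 + b * 13.
The factored form is (-6+b) * (b - 1) * (-1+b).
A) (-6+b) * (b - 1) * (-1+b)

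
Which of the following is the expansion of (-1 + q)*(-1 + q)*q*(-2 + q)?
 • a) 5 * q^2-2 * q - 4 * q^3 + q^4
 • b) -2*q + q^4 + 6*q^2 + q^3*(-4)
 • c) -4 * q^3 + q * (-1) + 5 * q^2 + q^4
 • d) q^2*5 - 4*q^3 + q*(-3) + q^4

Expanding (-1 + q)*(-1 + q)*q*(-2 + q):
= 5 * q^2-2 * q - 4 * q^3 + q^4
a) 5 * q^2-2 * q - 4 * q^3 + q^4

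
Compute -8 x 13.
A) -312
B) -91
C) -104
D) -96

-8 * 13 = -104
C) -104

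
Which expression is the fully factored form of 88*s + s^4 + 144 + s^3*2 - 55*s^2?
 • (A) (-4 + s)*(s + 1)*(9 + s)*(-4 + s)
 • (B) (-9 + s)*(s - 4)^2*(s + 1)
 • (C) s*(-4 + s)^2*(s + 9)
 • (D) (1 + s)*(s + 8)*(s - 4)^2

We need to factor 88*s + s^4 + 144 + s^3*2 - 55*s^2.
The factored form is (-4 + s)*(s + 1)*(9 + s)*(-4 + s).
A) (-4 + s)*(s + 1)*(9 + s)*(-4 + s)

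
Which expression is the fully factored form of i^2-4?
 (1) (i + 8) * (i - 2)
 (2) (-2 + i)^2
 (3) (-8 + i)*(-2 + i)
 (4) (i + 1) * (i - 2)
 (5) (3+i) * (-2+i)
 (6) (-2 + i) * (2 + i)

We need to factor i^2-4.
The factored form is (-2 + i) * (2 + i).
6) (-2 + i) * (2 + i)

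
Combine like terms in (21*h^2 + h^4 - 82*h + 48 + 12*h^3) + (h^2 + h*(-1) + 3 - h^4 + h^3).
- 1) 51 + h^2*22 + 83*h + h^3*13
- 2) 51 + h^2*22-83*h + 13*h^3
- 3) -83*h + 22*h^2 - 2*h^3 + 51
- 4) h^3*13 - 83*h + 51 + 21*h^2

Adding the polynomials and combining like terms:
(21*h^2 + h^4 - 82*h + 48 + 12*h^3) + (h^2 + h*(-1) + 3 - h^4 + h^3)
= 51 + h^2*22-83*h + 13*h^3
2) 51 + h^2*22-83*h + 13*h^3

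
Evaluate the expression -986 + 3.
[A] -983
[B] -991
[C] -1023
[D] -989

-986 + 3 = -983
A) -983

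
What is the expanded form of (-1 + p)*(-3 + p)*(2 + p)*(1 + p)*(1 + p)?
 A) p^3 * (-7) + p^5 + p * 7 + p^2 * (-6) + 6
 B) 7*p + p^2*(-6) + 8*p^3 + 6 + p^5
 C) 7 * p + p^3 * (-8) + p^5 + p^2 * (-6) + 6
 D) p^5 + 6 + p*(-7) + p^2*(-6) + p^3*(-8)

Expanding (-1 + p)*(-3 + p)*(2 + p)*(1 + p)*(1 + p):
= 7 * p + p^3 * (-8) + p^5 + p^2 * (-6) + 6
C) 7 * p + p^3 * (-8) + p^5 + p^2 * (-6) + 6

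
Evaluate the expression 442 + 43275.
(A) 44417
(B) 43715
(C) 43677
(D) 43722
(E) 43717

442 + 43275 = 43717
E) 43717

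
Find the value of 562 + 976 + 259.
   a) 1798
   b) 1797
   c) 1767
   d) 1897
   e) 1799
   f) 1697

First: 562 + 976 = 1538
Then: 1538 + 259 = 1797
b) 1797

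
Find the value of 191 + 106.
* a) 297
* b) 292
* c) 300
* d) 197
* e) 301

191 + 106 = 297
a) 297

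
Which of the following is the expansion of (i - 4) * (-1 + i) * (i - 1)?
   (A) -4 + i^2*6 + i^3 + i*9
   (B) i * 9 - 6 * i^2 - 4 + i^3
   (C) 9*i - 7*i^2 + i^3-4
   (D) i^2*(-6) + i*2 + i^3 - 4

Expanding (i - 4) * (-1 + i) * (i - 1):
= i * 9 - 6 * i^2 - 4 + i^3
B) i * 9 - 6 * i^2 - 4 + i^3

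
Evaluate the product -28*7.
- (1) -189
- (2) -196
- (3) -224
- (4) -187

-28 * 7 = -196
2) -196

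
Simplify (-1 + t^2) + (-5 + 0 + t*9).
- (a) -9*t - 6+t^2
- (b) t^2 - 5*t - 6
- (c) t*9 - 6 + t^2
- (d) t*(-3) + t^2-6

Adding the polynomials and combining like terms:
(-1 + t^2) + (-5 + 0 + t*9)
= t*9 - 6 + t^2
c) t*9 - 6 + t^2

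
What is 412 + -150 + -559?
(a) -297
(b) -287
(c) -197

First: 412 + -150 = 262
Then: 262 + -559 = -297
a) -297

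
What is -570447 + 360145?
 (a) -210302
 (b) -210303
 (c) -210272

-570447 + 360145 = -210302
a) -210302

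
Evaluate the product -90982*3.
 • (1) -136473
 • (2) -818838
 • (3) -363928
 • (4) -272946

-90982 * 3 = -272946
4) -272946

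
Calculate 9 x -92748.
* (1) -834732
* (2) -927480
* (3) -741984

9 * -92748 = -834732
1) -834732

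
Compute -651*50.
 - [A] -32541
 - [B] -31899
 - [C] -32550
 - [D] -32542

-651 * 50 = -32550
C) -32550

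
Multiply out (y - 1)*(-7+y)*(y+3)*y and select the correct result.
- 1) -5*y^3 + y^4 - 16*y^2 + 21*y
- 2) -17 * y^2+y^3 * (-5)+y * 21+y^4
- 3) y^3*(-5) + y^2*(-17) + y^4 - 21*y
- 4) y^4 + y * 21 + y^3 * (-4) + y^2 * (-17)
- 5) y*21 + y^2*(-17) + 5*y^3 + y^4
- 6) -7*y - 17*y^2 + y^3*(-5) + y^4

Expanding (y - 1)*(-7+y)*(y+3)*y:
= -17 * y^2+y^3 * (-5)+y * 21+y^4
2) -17 * y^2+y^3 * (-5)+y * 21+y^4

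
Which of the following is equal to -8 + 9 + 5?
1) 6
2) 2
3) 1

First: -8 + 9 = 1
Then: 1 + 5 = 6
1) 6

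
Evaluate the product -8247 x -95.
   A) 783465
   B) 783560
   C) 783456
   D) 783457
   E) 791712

-8247 * -95 = 783465
A) 783465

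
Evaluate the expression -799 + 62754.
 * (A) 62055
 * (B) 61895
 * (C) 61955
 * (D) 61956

-799 + 62754 = 61955
C) 61955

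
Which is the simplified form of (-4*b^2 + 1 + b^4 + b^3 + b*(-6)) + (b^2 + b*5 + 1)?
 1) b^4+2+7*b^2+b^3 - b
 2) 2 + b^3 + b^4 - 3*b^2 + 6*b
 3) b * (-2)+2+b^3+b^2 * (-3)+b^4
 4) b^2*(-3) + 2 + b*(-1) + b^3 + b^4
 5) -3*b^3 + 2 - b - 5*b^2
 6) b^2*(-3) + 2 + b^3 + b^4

Adding the polynomials and combining like terms:
(-4*b^2 + 1 + b^4 + b^3 + b*(-6)) + (b^2 + b*5 + 1)
= b^2*(-3) + 2 + b*(-1) + b^3 + b^4
4) b^2*(-3) + 2 + b*(-1) + b^3 + b^4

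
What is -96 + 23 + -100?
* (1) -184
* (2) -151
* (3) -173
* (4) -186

First: -96 + 23 = -73
Then: -73 + -100 = -173
3) -173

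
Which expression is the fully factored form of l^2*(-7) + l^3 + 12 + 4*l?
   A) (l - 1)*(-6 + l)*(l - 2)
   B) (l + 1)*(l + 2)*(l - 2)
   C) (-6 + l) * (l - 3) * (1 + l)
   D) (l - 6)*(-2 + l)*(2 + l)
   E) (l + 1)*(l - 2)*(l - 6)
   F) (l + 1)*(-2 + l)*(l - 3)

We need to factor l^2*(-7) + l^3 + 12 + 4*l.
The factored form is (l + 1)*(l - 2)*(l - 6).
E) (l + 1)*(l - 2)*(l - 6)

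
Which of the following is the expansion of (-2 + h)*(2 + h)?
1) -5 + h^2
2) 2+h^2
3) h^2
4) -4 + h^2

Expanding (-2 + h)*(2 + h):
= -4 + h^2
4) -4 + h^2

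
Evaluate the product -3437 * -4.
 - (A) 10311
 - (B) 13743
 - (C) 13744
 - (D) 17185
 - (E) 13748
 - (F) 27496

-3437 * -4 = 13748
E) 13748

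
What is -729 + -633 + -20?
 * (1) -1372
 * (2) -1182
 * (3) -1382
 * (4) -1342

First: -729 + -633 = -1362
Then: -1362 + -20 = -1382
3) -1382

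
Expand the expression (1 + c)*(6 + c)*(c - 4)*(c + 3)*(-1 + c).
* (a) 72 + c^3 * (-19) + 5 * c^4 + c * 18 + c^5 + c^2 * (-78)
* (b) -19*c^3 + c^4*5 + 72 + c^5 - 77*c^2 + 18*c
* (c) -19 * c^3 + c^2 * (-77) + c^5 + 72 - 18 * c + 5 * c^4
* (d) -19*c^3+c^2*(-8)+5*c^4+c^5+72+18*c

Expanding (1 + c)*(6 + c)*(c - 4)*(c + 3)*(-1 + c):
= -19*c^3 + c^4*5 + 72 + c^5 - 77*c^2 + 18*c
b) -19*c^3 + c^4*5 + 72 + c^5 - 77*c^2 + 18*c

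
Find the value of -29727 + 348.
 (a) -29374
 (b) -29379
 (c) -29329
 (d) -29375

-29727 + 348 = -29379
b) -29379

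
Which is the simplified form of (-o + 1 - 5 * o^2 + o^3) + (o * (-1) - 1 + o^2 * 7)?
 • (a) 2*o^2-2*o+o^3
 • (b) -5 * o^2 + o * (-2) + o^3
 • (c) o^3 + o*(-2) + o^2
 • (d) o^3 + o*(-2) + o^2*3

Adding the polynomials and combining like terms:
(-o + 1 - 5*o^2 + o^3) + (o*(-1) - 1 + o^2*7)
= 2*o^2-2*o+o^3
a) 2*o^2-2*o+o^3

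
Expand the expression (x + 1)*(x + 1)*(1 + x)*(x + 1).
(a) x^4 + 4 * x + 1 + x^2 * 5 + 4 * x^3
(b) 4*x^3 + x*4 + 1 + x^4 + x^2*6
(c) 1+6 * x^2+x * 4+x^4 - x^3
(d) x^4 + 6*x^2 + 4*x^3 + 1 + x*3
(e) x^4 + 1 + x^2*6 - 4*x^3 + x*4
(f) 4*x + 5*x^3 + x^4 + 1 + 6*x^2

Expanding (x + 1)*(x + 1)*(1 + x)*(x + 1):
= 4*x^3 + x*4 + 1 + x^4 + x^2*6
b) 4*x^3 + x*4 + 1 + x^4 + x^2*6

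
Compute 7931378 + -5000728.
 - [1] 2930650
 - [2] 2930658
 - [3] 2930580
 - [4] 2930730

7931378 + -5000728 = 2930650
1) 2930650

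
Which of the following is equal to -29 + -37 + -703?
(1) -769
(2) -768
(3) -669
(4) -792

First: -29 + -37 = -66
Then: -66 + -703 = -769
1) -769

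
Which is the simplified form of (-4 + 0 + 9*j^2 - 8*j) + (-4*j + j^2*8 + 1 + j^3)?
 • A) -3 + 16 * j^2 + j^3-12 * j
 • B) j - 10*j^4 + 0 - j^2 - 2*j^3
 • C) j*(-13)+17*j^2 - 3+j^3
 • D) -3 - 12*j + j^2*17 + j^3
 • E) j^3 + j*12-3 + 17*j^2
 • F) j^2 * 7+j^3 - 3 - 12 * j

Adding the polynomials and combining like terms:
(-4 + 0 + 9*j^2 - 8*j) + (-4*j + j^2*8 + 1 + j^3)
= -3 - 12*j + j^2*17 + j^3
D) -3 - 12*j + j^2*17 + j^3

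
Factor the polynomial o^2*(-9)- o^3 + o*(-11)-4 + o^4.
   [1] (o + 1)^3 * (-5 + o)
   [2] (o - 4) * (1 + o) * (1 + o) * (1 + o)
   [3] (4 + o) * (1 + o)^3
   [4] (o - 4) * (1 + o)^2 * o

We need to factor o^2*(-9)- o^3 + o*(-11)-4 + o^4.
The factored form is (o - 4) * (1 + o) * (1 + o) * (1 + o).
2) (o - 4) * (1 + o) * (1 + o) * (1 + o)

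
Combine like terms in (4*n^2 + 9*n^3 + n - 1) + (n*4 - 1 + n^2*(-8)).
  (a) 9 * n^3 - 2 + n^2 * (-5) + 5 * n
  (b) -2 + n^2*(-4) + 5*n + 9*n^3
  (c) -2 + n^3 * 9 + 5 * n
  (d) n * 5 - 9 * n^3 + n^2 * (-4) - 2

Adding the polynomials and combining like terms:
(4*n^2 + 9*n^3 + n - 1) + (n*4 - 1 + n^2*(-8))
= -2 + n^2*(-4) + 5*n + 9*n^3
b) -2 + n^2*(-4) + 5*n + 9*n^3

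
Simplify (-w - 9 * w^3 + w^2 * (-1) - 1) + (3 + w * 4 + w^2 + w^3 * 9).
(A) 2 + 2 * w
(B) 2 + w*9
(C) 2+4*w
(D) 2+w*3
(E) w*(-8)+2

Adding the polynomials and combining like terms:
(-w - 9*w^3 + w^2*(-1) - 1) + (3 + w*4 + w^2 + w^3*9)
= 2+w*3
D) 2+w*3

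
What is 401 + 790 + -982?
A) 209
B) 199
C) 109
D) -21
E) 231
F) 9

First: 401 + 790 = 1191
Then: 1191 + -982 = 209
A) 209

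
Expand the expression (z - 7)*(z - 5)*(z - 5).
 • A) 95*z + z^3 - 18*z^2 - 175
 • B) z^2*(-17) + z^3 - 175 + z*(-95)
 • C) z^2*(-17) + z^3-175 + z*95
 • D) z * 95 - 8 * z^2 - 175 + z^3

Expanding (z - 7)*(z - 5)*(z - 5):
= z^2*(-17) + z^3-175 + z*95
C) z^2*(-17) + z^3-175 + z*95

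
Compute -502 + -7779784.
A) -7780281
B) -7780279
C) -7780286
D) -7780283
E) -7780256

-502 + -7779784 = -7780286
C) -7780286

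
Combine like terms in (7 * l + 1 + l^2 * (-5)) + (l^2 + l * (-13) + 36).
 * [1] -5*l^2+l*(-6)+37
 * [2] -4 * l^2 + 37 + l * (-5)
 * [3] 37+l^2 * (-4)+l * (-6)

Adding the polynomials and combining like terms:
(7*l + 1 + l^2*(-5)) + (l^2 + l*(-13) + 36)
= 37+l^2 * (-4)+l * (-6)
3) 37+l^2 * (-4)+l * (-6)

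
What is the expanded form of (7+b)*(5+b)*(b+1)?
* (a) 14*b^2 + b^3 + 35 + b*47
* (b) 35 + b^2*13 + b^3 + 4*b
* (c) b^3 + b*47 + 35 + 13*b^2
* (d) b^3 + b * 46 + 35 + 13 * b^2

Expanding (7+b)*(5+b)*(b+1):
= b^3 + b*47 + 35 + 13*b^2
c) b^3 + b*47 + 35 + 13*b^2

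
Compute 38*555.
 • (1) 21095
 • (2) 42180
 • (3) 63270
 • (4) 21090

38 * 555 = 21090
4) 21090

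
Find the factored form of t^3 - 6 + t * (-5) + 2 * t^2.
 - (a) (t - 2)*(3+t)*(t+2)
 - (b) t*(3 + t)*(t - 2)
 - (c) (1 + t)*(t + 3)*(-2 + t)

We need to factor t^3 - 6 + t * (-5) + 2 * t^2.
The factored form is (1 + t)*(t + 3)*(-2 + t).
c) (1 + t)*(t + 3)*(-2 + t)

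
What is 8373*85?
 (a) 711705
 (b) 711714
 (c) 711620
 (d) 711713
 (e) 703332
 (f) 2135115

8373 * 85 = 711705
a) 711705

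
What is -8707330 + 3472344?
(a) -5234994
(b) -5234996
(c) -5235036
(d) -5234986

-8707330 + 3472344 = -5234986
d) -5234986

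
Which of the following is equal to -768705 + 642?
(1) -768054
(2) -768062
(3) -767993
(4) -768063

-768705 + 642 = -768063
4) -768063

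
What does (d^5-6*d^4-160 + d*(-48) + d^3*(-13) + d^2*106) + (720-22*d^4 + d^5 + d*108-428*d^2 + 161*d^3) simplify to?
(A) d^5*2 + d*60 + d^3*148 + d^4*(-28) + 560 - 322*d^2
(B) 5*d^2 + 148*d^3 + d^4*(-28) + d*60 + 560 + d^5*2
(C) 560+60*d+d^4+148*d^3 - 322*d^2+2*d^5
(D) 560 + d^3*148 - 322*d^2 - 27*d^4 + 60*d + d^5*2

Adding the polynomials and combining like terms:
(d^5 - 6*d^4 - 160 + d*(-48) + d^3*(-13) + d^2*106) + (720 - 22*d^4 + d^5 + d*108 - 428*d^2 + 161*d^3)
= d^5*2 + d*60 + d^3*148 + d^4*(-28) + 560 - 322*d^2
A) d^5*2 + d*60 + d^3*148 + d^4*(-28) + 560 - 322*d^2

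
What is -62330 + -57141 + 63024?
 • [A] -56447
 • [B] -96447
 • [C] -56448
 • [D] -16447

First: -62330 + -57141 = -119471
Then: -119471 + 63024 = -56447
A) -56447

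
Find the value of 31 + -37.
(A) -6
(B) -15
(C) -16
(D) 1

31 + -37 = -6
A) -6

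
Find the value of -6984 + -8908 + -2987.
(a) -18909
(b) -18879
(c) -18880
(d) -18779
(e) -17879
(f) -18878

First: -6984 + -8908 = -15892
Then: -15892 + -2987 = -18879
b) -18879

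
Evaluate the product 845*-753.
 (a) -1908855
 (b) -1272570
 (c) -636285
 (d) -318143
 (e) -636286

845 * -753 = -636285
c) -636285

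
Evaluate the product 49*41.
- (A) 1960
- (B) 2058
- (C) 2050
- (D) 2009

49 * 41 = 2009
D) 2009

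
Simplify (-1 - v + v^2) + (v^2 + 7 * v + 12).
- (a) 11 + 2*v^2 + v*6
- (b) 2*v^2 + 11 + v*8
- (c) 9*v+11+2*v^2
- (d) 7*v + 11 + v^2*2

Adding the polynomials and combining like terms:
(-1 - v + v^2) + (v^2 + 7*v + 12)
= 11 + 2*v^2 + v*6
a) 11 + 2*v^2 + v*6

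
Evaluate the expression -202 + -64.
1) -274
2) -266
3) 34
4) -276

-202 + -64 = -266
2) -266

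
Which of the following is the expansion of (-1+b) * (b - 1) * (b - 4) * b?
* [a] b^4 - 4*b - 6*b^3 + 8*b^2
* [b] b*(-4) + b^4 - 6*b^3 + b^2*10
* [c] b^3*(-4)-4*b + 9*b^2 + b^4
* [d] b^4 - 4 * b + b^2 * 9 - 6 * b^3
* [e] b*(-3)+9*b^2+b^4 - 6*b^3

Expanding (-1+b) * (b - 1) * (b - 4) * b:
= b^4 - 4 * b + b^2 * 9 - 6 * b^3
d) b^4 - 4 * b + b^2 * 9 - 6 * b^3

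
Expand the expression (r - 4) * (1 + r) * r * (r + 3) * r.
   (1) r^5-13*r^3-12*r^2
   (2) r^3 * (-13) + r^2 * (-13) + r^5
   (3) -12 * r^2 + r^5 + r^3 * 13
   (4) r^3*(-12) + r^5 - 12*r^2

Expanding (r - 4) * (1 + r) * r * (r + 3) * r:
= r^5-13*r^3-12*r^2
1) r^5-13*r^3-12*r^2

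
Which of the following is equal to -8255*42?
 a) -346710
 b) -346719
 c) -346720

-8255 * 42 = -346710
a) -346710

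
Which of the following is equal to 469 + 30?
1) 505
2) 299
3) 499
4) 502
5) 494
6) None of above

469 + 30 = 499
3) 499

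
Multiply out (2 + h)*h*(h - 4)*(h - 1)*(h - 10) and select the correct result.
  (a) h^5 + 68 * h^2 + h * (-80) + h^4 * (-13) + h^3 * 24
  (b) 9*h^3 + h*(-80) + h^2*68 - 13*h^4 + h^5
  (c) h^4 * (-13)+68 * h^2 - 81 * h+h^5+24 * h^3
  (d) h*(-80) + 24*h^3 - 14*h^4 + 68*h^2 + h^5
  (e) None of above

Expanding (2 + h)*h*(h - 4)*(h - 1)*(h - 10):
= h^5 + 68 * h^2 + h * (-80) + h^4 * (-13) + h^3 * 24
a) h^5 + 68 * h^2 + h * (-80) + h^4 * (-13) + h^3 * 24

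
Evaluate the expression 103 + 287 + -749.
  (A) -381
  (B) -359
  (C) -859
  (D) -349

First: 103 + 287 = 390
Then: 390 + -749 = -359
B) -359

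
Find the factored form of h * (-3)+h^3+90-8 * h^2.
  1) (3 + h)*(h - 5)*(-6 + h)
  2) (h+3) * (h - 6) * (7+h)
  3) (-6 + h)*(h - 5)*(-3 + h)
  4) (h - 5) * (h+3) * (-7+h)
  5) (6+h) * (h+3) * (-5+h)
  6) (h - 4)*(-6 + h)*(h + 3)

We need to factor h * (-3)+h^3+90-8 * h^2.
The factored form is (3 + h)*(h - 5)*(-6 + h).
1) (3 + h)*(h - 5)*(-6 + h)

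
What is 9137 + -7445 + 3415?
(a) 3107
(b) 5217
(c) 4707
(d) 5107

First: 9137 + -7445 = 1692
Then: 1692 + 3415 = 5107
d) 5107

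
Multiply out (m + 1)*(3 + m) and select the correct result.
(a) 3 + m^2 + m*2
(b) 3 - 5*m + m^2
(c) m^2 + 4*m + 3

Expanding (m + 1)*(3 + m):
= m^2 + 4*m + 3
c) m^2 + 4*m + 3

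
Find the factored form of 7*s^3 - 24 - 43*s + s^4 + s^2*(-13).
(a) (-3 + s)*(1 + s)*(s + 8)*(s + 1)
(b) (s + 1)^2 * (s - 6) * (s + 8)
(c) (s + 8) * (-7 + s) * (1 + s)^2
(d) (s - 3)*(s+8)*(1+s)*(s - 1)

We need to factor 7*s^3 - 24 - 43*s + s^4 + s^2*(-13).
The factored form is (-3 + s)*(1 + s)*(s + 8)*(s + 1).
a) (-3 + s)*(1 + s)*(s + 8)*(s + 1)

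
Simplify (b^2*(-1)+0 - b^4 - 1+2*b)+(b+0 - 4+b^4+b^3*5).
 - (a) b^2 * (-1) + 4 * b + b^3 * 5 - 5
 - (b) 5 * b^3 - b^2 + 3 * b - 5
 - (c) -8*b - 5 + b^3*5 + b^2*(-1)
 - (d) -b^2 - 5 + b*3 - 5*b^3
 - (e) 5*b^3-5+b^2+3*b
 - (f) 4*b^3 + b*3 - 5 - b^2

Adding the polynomials and combining like terms:
(b^2*(-1) + 0 - b^4 - 1 + 2*b) + (b + 0 - 4 + b^4 + b^3*5)
= 5 * b^3 - b^2 + 3 * b - 5
b) 5 * b^3 - b^2 + 3 * b - 5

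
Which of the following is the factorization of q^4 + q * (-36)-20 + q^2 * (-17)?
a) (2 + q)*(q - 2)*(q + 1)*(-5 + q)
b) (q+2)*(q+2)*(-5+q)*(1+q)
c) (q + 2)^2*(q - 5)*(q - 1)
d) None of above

We need to factor q^4 + q * (-36)-20 + q^2 * (-17).
The factored form is (q+2)*(q+2)*(-5+q)*(1+q).
b) (q+2)*(q+2)*(-5+q)*(1+q)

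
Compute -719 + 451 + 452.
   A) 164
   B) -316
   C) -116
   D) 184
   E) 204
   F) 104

First: -719 + 451 = -268
Then: -268 + 452 = 184
D) 184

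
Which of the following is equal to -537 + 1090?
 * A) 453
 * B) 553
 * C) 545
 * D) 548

-537 + 1090 = 553
B) 553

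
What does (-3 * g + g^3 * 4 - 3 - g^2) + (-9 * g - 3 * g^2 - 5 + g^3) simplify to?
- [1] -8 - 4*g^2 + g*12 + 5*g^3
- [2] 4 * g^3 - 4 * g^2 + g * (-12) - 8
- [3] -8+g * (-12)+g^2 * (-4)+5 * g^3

Adding the polynomials and combining like terms:
(-3*g + g^3*4 - 3 - g^2) + (-9*g - 3*g^2 - 5 + g^3)
= -8+g * (-12)+g^2 * (-4)+5 * g^3
3) -8+g * (-12)+g^2 * (-4)+5 * g^3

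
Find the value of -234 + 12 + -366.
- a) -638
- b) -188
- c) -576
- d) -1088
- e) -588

First: -234 + 12 = -222
Then: -222 + -366 = -588
e) -588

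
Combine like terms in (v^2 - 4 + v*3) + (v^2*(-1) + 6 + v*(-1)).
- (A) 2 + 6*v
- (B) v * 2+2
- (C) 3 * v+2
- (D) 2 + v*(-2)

Adding the polynomials and combining like terms:
(v^2 - 4 + v*3) + (v^2*(-1) + 6 + v*(-1))
= v * 2+2
B) v * 2+2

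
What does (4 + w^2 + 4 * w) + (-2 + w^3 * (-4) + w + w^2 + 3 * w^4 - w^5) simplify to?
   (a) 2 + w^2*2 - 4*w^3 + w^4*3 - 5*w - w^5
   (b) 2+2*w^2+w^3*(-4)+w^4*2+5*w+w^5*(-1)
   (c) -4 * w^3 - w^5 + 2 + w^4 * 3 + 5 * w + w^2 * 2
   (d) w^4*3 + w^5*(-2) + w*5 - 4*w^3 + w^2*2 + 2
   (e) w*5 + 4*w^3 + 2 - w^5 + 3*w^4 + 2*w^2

Adding the polynomials and combining like terms:
(4 + w^2 + 4*w) + (-2 + w^3*(-4) + w + w^2 + 3*w^4 - w^5)
= -4 * w^3 - w^5 + 2 + w^4 * 3 + 5 * w + w^2 * 2
c) -4 * w^3 - w^5 + 2 + w^4 * 3 + 5 * w + w^2 * 2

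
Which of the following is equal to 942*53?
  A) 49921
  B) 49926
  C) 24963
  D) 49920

942 * 53 = 49926
B) 49926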